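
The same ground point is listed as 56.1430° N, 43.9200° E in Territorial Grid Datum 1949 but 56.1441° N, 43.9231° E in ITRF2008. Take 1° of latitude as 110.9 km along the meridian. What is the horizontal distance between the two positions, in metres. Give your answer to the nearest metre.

Δφ = 56.1441° − 56.1430° = +0.0011°; Δλ = 43.9231° − 43.9200° = +0.0031°.
ΔN = Δφ × 110900 = 122.0 m; ΔE = Δλ × 110900 × cos(56.1430°) = +0.0031 × 110900 × 0.557122 = 191.5 m.
Distance = √(ΔE² + ΔN²) = √(191.5² + 122.0²) = 227.1 m.

227 m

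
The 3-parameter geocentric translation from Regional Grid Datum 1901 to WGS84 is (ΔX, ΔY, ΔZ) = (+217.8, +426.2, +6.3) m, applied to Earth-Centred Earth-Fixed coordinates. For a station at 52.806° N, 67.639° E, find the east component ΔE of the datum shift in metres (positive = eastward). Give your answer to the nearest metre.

ΔE = -39 m

At φ = 52.806°, λ = 67.639°: sin φ = 0.796593, cos φ = 0.604516, sin λ = 0.924805, cos λ = 0.380441.
ΔE = −sin λ·ΔX + cos λ·ΔY = −(0.924805)·(217.8) + (0.380441)·(426.2) = -39.28 m.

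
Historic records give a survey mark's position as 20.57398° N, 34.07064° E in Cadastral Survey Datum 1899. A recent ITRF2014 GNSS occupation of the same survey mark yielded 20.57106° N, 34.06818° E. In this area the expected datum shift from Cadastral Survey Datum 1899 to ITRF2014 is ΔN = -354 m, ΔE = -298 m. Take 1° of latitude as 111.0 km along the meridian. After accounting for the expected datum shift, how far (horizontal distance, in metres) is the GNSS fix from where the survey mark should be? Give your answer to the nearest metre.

52 m

Observed coordinate differences: Δφ = -0.00292°, Δλ = -0.00246°.
Converting to metres (1° lat = 111000 m, cos φ = 0.936219): observed ΔN = -324.1 m, observed ΔE = -255.6 m.
Subtracting the expected shift leaves a residual of -324.1 − (-354) = 29.9 m north and -255.6 − (-298) = 42.4 m east.
Residual distance = √(29.9² + 42.4²) = 51.8 m.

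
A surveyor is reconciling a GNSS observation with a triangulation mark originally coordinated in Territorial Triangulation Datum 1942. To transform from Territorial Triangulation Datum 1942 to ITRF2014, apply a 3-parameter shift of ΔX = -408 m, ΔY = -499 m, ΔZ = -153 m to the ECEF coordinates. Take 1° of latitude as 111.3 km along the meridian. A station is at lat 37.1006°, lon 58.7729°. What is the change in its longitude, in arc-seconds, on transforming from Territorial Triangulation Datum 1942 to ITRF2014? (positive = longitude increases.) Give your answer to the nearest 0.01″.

sin φ = 0.603216, cos φ = 0.797578, sin λ = 0.855119, cos λ = 0.518432.
East component: ΔE = −sin λ·ΔX + cos λ·ΔY = −(0.855119)(-408) + (0.518432)(-499) = 90.19 m.
1° of latitude spans 111300 m; at latitude φ, 1° of longitude spans that × cos φ = 88770.4 m, so Δλ = 90.19 / 88770.4 × 3600 = 3.658″.

Δλ = 3.66″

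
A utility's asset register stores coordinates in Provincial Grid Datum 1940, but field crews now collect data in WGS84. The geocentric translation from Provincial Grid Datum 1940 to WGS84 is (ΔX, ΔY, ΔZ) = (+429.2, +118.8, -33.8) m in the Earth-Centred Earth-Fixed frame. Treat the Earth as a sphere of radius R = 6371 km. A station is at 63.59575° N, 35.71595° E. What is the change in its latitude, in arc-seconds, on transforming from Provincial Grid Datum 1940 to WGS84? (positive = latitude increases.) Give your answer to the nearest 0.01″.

Δφ = -12.60″

sin φ = 0.895679, cos φ = 0.444702, sin λ = 0.583767, cos λ = 0.811921.
North component: ΔN = −sin φ cos λ·ΔX − sin φ sin λ·ΔY + cos φ·ΔZ = −(0.895679)(0.811921)(429.2) − (0.895679)(0.583767)(118.8) + (0.444702)(-33.8) = -389.27 m.
1° of latitude spans πR/180 = 111195 m, so Δφ = -389.27 / 111195 × 3600 = -12.603″.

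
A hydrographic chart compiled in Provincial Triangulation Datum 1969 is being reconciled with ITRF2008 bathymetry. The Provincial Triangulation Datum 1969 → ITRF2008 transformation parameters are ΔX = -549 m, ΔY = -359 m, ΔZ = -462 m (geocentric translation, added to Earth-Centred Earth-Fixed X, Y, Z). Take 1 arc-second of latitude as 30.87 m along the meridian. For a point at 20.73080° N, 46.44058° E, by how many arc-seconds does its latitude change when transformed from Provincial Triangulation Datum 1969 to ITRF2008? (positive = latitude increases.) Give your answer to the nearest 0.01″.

sin φ = 0.353978, cos φ = 0.935254, sin λ = 0.724660, cos λ = 0.689106.
North component: ΔN = −sin φ cos λ·ΔX − sin φ sin λ·ΔY + cos φ·ΔZ = −(0.353978)(0.689106)(-549) − (0.353978)(0.724660)(-359) + (0.935254)(-462) = -206.08 m.
1° of latitude spans 3600 × 30.87 = 111132 m, so Δφ = -206.08 / 111132 × 3600 = -6.676″.

Δφ = -6.68″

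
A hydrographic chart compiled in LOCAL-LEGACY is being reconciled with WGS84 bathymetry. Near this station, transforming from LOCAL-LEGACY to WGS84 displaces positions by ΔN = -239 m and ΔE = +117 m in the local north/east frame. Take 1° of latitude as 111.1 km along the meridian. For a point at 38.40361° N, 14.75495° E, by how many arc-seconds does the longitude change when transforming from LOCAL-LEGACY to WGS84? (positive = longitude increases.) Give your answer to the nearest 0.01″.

At latitude 38.40361°, cos φ = 0.783654.
1° of longitude at this latitude = 111.1 × cos φ = 87.06 km, so Δλ = 117.0 / 87064.0 = 0.0013438° = 4.838″.

Δλ = 4.84″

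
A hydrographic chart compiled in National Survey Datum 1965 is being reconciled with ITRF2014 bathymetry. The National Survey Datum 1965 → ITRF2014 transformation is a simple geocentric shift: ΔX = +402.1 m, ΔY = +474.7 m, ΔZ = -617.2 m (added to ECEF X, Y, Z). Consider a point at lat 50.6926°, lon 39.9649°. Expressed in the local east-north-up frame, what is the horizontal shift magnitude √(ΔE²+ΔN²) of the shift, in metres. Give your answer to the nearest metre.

872 m

The local east axis at (φ, λ) is (−sin λ, cos λ, 0), so ΔE = −sin(39.9649°)·402.1 + cos(39.9649°)·474.7 = 105.55 m.
The local north axis is (−sin φ cos λ, −sin φ sin λ, cos φ), giving ΔN = -238.461 − 235.925 − 390.984 = -865.37 m.
Horizontal magnitude = √(ΔE² + ΔN²) = √(105.55² + (-865.37)²) = 871.78 m.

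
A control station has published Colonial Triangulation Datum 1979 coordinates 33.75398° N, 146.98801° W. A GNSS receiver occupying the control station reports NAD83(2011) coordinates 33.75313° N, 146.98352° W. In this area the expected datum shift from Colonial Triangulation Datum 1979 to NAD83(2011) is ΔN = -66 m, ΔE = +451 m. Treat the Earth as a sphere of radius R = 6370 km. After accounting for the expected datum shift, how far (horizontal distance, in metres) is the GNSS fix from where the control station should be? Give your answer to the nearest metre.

Observed coordinate differences: Δφ = -0.00085°, Δλ = +0.00449°.
Converting to metres (1° lat = 111177 m, cos φ = 0.831431): observed ΔN = -94.5 m, observed ΔE = 415.0 m.
Subtracting the expected shift leaves a residual of -94.5 − (-66) = -28.5 m north and 415.0 − (451) = -36.0 m east.
Residual distance = √((-28.5)² + (-36.0)²) = 45.9 m.

46 m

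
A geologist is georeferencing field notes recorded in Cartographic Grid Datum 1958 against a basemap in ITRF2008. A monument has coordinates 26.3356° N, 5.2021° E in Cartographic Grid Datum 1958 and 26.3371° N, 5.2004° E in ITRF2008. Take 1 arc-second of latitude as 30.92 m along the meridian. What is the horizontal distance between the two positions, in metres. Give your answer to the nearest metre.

238 m

Δφ = 26.3371° − 26.3356° = +0.0015°; Δλ = 5.2004° − 5.2021° = -0.0017°.
1° of latitude = 3600 × 30.92 = 111312 m.
ΔN = Δφ × 111312 = 167.0 m; ΔE = Δλ × 111312 × cos(26.3356°) = -0.0017 × 111312 × 0.896211 = -169.6 m.
Distance = √(ΔE² + ΔN²) = √((-169.6)² + 167.0²) = 238.0 m.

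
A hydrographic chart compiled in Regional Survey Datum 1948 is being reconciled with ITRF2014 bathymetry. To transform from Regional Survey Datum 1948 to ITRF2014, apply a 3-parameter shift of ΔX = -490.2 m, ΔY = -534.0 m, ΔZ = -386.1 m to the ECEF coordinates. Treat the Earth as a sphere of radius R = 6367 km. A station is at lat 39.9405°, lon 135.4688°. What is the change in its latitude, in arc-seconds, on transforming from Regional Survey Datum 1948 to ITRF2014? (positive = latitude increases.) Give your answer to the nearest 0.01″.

sin φ = 0.641992, cos φ = 0.766712, sin λ = 0.701298, cos λ = -0.712869.
North component: ΔN = −sin φ cos λ·ΔX − sin φ sin λ·ΔY + cos φ·ΔZ = −(0.641992)(-0.712869)(-490.2) − (0.641992)(0.701298)(-534.0) + (0.766712)(-386.1) = -279.95 m.
1° of latitude spans πR/180 = 111125 m, so Δφ = -279.95 / 111125 × 3600 = -9.069″.

Δφ = -9.07″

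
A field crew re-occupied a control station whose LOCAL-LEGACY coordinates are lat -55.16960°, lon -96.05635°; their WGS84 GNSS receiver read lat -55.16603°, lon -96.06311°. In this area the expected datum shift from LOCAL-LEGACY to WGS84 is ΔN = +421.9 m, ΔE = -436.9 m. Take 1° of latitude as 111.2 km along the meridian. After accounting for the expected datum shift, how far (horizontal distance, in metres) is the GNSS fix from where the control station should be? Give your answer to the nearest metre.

26 m

Observed coordinate differences: Δφ = +0.00357°, Δλ = -0.00676°.
Converting to metres (1° lat = 111200 m, cos φ = 0.571149): observed ΔN = 397.0 m, observed ΔE = -429.3 m.
Subtracting the expected shift leaves a residual of 397.0 − (421.9) = -24.9 m north and -429.3 − (-436.9) = 7.6 m east.
Residual distance = √((-24.9)² + 7.6²) = 26.0 m.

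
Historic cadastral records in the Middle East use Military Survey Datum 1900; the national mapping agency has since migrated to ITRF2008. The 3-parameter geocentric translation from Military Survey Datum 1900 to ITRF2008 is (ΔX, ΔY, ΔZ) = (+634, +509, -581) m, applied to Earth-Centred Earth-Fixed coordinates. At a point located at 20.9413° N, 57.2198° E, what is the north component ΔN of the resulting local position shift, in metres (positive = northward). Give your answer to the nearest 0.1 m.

ΔN = -818.3 m

At φ = 20.9413°, λ = 57.2198°: sin φ = 0.357411, cos φ = 0.933947, sin λ = 0.840754, cos λ = 0.541418.
ΔN = −sin φ cos λ·ΔX − sin φ sin λ·ΔY + cos φ·ΔZ = −(0.357411)(0.541418)(634) − (0.357411)(0.840754)(509) + (0.933947)(-581) = -818.26 m.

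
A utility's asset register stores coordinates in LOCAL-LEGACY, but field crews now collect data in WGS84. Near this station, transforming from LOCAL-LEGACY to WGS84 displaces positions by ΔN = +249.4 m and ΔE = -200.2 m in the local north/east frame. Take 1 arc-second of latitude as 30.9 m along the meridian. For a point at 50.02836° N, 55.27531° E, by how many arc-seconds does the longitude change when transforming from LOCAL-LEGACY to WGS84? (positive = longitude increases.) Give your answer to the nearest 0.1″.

At latitude 50.02836°, cos φ = 0.642408.
1″ of longitude at this latitude = 30.90 × cos φ = 19.8504 m, so Δλ = -200.2 / 19.8504 = -10.085″.

Δλ = -10.1″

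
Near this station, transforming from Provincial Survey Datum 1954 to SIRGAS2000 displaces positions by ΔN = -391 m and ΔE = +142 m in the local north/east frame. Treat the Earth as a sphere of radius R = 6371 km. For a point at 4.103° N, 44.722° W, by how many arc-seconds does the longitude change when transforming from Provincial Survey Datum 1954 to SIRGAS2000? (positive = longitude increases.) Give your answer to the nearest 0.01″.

Δλ = 4.61″

At latitude 4.103°, cos φ = 0.997437.
One radian of longitude at latitude φ spans R cos φ, so Δλ = ΔE / (R cos φ) = 142.0 / (6371000 × 0.997437) = 2.2346e-05 rad = 4.609″.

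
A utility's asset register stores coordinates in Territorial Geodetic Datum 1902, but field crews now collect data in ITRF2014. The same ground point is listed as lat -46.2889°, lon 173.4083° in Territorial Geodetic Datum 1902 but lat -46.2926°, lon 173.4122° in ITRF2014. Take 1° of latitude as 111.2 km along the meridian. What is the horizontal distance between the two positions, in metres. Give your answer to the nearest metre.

Δφ = -46.2926° − -46.2889° = -0.0037°; Δλ = 173.4122° − 173.4083° = +0.0039°.
ΔN = Δφ × 111200 = -411.4 m; ΔE = Δλ × 111200 × cos(-46.2889°) = +0.0039 × 111200 × 0.691022 = 299.7 m.
Distance = √(ΔE² + ΔN²) = √(299.7² + (-411.4)²) = 509.0 m.

509 m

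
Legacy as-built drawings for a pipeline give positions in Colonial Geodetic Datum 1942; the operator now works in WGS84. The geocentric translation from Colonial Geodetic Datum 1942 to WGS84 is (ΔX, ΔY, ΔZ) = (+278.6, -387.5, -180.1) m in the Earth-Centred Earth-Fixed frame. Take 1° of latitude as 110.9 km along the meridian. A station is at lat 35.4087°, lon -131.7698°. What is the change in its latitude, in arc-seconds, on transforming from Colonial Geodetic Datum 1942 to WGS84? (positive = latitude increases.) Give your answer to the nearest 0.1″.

sin φ = 0.579405, cos φ = 0.815040, sin λ = -0.745827, cos λ = -0.666139.
North component: ΔN = −sin φ cos λ·ΔX − sin φ sin λ·ΔY + cos φ·ΔZ = −(0.579405)(-0.666139)(278.6) − (0.579405)(-0.745827)(-387.5) + (0.815040)(-180.1) = -206.71 m.
1° of latitude spans 110900 m, so Δφ = -206.71 / 110900 × 3600 = -6.710″.

Δφ = -6.7″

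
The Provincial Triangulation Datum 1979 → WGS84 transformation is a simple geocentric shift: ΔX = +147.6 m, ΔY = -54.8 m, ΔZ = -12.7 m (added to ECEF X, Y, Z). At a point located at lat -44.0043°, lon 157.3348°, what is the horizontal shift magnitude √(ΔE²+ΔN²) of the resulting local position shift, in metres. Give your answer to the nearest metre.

119 m

At φ = -44.0043°, λ = 157.3348°: sin φ = -0.694712, cos φ = 0.719288, sin λ = 0.385346, cos λ = -0.922772.
ΔE = −sin λ·ΔX + cos λ·ΔY = −(0.385346)·(147.6) + (-0.922772)·(-54.8) = -6.31 m.
ΔN = −sin φ cos λ·ΔX − sin φ sin λ·ΔY + cos φ·ΔZ = −(-0.694712)(-0.922772)(147.6) − (-0.694712)(0.385346)(-54.8) + (0.719288)(-12.7) = -118.43 m.
Horizontal magnitude = √(ΔE² + ΔN²) = √((-6.31)² + (-118.43)²) = 118.59 m.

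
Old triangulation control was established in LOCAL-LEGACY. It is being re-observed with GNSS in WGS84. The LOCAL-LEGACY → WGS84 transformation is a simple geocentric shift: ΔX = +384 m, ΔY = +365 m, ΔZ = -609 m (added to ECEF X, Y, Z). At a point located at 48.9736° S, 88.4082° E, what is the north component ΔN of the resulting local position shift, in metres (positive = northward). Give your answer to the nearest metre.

The local north axis is (−sin φ cos λ, −sin φ sin λ, cos φ), giving ΔN = 8.047 + 275.252 − 399.752 = -116.45 m.

ΔN = -116 m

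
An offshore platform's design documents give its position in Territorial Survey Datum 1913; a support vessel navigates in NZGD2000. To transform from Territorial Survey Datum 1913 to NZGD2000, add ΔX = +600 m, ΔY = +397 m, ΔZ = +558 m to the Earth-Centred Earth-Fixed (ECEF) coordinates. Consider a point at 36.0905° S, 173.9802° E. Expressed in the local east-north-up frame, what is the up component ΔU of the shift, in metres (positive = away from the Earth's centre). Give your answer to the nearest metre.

The local up (radial) axis is (cos φ cos λ, cos φ sin λ, sin φ), giving ΔU = -482.179 + 33.644 − 328.697 = -777.23 m.

ΔU = -777 m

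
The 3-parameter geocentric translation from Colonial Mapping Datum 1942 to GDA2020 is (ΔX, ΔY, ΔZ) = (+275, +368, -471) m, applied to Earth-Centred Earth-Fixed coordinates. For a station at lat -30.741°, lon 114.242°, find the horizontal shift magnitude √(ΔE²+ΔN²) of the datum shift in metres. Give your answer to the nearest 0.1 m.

496.2 m

At φ = -30.741°, λ = 114.242°: sin φ = -0.511158, cos φ = 0.859487, sin λ = 0.911819, cos λ = -0.410592.
ΔE = −sin λ·ΔX + cos λ·ΔY = −(0.911819)·(275) + (-0.410592)·(368) = -401.85 m.
ΔN = −sin φ cos λ·ΔX − sin φ sin λ·ΔY + cos φ·ΔZ = −(-0.511158)(-0.410592)(275) − (-0.511158)(0.911819)(368) + (0.859487)(-471) = -291.02 m.
Horizontal magnitude = √(ΔE² + ΔN²) = √((-401.85)² + (-291.02)²) = 496.16 m.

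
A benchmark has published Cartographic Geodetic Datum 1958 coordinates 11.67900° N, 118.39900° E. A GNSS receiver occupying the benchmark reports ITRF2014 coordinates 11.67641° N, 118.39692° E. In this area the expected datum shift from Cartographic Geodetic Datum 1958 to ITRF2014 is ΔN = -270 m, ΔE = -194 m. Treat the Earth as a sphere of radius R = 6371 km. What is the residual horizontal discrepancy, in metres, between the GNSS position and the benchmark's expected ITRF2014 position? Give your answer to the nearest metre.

Observed coordinate differences: Δφ = -0.00259°, Δλ = -0.00208°.
Converting to metres (1° lat = 111195 m, cos φ = 0.979297): observed ΔN = -288.0 m, observed ΔE = -226.5 m.
Subtracting the expected shift leaves a residual of -288.0 − (-270) = -18.0 m north and -226.5 − (-194) = -32.5 m east.
Residual distance = √((-18.0)² + (-32.5)²) = 37.1 m.

37 m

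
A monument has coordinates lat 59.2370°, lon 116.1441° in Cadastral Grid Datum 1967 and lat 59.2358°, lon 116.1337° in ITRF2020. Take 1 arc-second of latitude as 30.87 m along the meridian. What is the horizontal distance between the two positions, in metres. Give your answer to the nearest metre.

606 m

Δφ = 59.2358° − 59.2370° = -0.0012°; Δλ = 116.1337° − 116.1441° = -0.0104°.
1° of latitude = 3600 × 30.87 = 111132 m.
ΔN = Δφ × 111132 = -133.4 m; ΔE = Δλ × 111132 × cos(59.2370°) = -0.0104 × 111132 × 0.511488 = -591.2 m.
Distance = √(ΔE² + ΔN²) = √((-591.2)² + (-133.4)²) = 606.0 m.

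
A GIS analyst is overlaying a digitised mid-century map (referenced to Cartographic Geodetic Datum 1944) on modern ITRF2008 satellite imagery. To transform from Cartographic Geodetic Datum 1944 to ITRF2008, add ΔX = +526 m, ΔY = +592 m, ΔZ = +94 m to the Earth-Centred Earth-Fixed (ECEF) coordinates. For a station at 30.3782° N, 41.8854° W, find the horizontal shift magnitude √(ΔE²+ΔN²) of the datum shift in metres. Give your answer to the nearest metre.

The local east axis at (φ, λ) is (−sin λ, cos λ, 0), so ΔE = −sin(-41.8854°)·526 + cos(-41.8854°)·592 = 791.91 m.
The local north axis is (−sin φ cos λ, −sin φ sin λ, cos φ), giving ΔN = -198.033 + 199.877 + 81.094 = 82.94 m.
Horizontal magnitude = √(ΔE² + ΔN²) = √(791.91² + 82.94²) = 796.24 m.

796 m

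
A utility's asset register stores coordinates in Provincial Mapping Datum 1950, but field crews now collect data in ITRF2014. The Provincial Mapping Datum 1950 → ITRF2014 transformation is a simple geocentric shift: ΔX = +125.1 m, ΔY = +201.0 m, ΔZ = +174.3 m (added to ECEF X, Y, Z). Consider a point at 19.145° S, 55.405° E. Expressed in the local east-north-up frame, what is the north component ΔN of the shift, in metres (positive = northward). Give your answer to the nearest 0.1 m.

At φ = -19.145°, λ = 55.405°: sin φ = -0.327960, cos φ = 0.944692, sin λ = 0.823186, cos λ = 0.567772.
ΔN = −sin φ cos λ·ΔX − sin φ sin λ·ΔY + cos φ·ΔZ = −(-0.327960)(0.567772)(125.1) − (-0.327960)(0.823186)(201.0) + (0.944692)(174.3) = 242.22 m.

ΔN = 242.2 m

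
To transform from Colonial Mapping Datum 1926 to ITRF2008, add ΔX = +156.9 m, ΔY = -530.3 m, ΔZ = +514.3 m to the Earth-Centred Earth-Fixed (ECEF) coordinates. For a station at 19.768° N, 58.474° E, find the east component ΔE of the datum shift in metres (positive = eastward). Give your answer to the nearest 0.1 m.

At φ = 19.768°, λ = 58.474°: sin φ = 0.338212, cos φ = 0.941070, sin λ = 0.852403, cos λ = 0.522885.
ΔE = −sin λ·ΔX + cos λ·ΔY = −(0.852403)·(156.9) + (0.522885)·(-530.3) = -411.03 m.

ΔE = -411.0 m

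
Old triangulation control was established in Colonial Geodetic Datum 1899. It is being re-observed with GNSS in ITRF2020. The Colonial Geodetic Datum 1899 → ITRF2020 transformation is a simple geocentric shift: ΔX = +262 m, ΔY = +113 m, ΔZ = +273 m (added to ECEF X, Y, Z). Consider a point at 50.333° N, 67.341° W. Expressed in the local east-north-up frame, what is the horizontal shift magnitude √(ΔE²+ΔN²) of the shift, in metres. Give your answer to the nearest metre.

The local east axis at (φ, λ) is (−sin λ, cos λ, 0), so ΔE = −sin(-67.341°)·262 + cos(-67.341°)·113 = 285.31 m.
The local north axis is (−sin φ cos λ, −sin φ sin λ, cos φ), giving ΔN = -77.696 + 80.270 + 174.263 = 176.84 m.
Horizontal magnitude = √(ΔE² + ΔN²) = √(285.31² + 176.84²) = 335.67 m.

336 m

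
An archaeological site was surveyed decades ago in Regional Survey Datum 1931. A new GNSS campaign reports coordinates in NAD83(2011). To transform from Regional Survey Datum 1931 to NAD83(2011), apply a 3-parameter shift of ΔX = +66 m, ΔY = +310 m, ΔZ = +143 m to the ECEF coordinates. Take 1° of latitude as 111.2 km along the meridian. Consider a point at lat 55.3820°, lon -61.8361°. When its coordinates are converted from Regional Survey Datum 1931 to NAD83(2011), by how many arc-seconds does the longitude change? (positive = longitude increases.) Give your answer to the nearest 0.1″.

Δλ = 11.7″

sin φ = 0.822958, cos φ = 0.568102, sin λ = -0.881601, cos λ = 0.471995.
East component: ΔE = −sin λ·ΔX + cos λ·ΔY = −(-0.881601)(66) + (0.471995)(310) = 204.50 m.
1° of latitude spans 111200 m; at latitude φ, 1° of longitude spans that × cos φ = 63173.0 m, so Δλ = 204.50 / 63173.0 × 3600 = 11.654″.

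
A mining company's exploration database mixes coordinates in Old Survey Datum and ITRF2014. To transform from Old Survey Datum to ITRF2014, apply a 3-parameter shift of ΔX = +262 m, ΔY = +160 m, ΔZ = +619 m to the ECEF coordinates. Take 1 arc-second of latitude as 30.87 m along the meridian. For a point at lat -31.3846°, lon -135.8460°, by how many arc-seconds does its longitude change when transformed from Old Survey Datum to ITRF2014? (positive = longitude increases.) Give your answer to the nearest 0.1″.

Δλ = 2.6″

sin φ = -0.520780, cos φ = 0.853691, sin λ = -0.696589, cos λ = -0.717470.
East component: ΔE = −sin λ·ΔX + cos λ·ΔY = −(-0.696589)(262) + (-0.717470)(160) = 67.71 m.
1° of latitude spans 3600 × 30.87 = 111132 m; at latitude φ, 1° of longitude spans that × cos φ = 94872.4 m, so Δλ = 67.71 / 94872.4 × 3600 = 2.569″.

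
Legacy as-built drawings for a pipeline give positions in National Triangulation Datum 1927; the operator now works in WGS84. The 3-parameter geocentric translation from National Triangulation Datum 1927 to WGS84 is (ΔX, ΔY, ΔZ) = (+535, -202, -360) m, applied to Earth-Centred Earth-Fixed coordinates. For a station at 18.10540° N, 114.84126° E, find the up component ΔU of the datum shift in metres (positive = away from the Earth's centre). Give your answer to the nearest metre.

ΔU = -500 m

At φ = 18.10540°, λ = 114.84126°: sin φ = 0.310766, cos φ = 0.950486, sin λ = 0.907475, cos λ = -0.420106.
ΔU = cos φ cos λ·ΔX + cos φ sin λ·ΔY + sin φ·ΔZ = (0.950486)(-0.420106)(535) + (0.950486)(0.907475)(-202) + (0.310766)(-360) = -499.74 m.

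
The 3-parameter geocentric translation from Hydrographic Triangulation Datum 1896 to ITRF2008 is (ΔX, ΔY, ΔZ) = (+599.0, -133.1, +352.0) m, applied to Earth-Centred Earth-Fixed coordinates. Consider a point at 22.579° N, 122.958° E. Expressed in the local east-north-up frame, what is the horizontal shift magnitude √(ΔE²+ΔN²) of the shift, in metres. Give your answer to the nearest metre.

The local east axis at (φ, λ) is (−sin λ, cos λ, 0), so ΔE = −sin(122.958°)·599.0 + cos(122.958°)·(-133.1) = -430.19 m.
The local north axis is (−sin φ cos λ, −sin φ sin λ, cos φ), giving ΔN = 125.120 + 42.880 + 325.020 = 493.02 m.
Horizontal magnitude = √(ΔE² + ΔN²) = √((-430.19)² + 493.02²) = 654.32 m.

654 m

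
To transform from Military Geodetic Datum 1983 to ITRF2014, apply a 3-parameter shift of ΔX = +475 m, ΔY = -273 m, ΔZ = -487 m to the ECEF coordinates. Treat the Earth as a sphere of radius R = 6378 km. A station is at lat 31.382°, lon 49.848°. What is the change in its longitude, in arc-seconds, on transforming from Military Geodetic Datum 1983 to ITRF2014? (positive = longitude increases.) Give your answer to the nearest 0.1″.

sin φ = 0.520741, cos φ = 0.853714, sin λ = 0.764336, cos λ = 0.644818.
East component: ΔE = −sin λ·ΔX + cos λ·ΔY = −(0.764336)(475) + (0.644818)(-273) = -539.10 m.
1° of latitude spans πR/180 = 111317 m; at latitude φ, 1° of longitude spans that × cos φ = 95033.0 m, so Δλ = -539.10 / 95033.0 × 3600 = -20.422″.

Δλ = -20.4″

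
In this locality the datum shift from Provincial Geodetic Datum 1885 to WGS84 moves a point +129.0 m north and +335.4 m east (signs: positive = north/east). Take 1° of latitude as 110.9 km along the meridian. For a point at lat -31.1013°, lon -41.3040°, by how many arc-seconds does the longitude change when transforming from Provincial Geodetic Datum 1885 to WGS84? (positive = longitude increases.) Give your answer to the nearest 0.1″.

At latitude -31.1013°, cos φ = 0.856255.
1° of longitude at this latitude = 110.9 × cos φ = 94.96 km, so Δλ = 335.4 / 94958.7 = 0.0035321° = 12.715″.

Δλ = 12.7″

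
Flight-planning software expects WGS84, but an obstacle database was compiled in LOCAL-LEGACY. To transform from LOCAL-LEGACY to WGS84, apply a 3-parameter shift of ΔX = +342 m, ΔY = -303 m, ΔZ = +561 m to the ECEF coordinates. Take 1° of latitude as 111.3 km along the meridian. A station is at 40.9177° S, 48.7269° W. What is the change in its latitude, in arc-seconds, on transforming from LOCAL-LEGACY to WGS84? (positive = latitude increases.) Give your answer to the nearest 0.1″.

Δφ = 23.3″

sin φ = -0.654974, cos φ = 0.755651, sin λ = -0.751574, cos λ = 0.659649.
North component: ΔN = −sin φ cos λ·ΔX − sin φ sin λ·ΔY + cos φ·ΔZ = −(-0.654974)(0.659649)(342) − (-0.654974)(-0.751574)(-303) + (0.755651)(561) = 720.84 m.
1° of latitude spans 111300 m, so Δφ = 720.84 / 111300 × 3600 = 23.316″.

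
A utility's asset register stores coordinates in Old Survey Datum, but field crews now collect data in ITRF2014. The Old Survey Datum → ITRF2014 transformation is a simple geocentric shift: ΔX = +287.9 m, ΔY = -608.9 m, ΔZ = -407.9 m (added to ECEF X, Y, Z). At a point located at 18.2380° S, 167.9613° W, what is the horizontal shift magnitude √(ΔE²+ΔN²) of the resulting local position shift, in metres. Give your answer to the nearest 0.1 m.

787.2 m

The local east axis at (φ, λ) is (−sin λ, cos λ, 0), so ΔE = −sin(-167.9613°)·287.9 + cos(-167.9613°)·(-608.9) = 655.56 m.
The local north axis is (−sin φ cos λ, −sin φ sin λ, cos φ), giving ΔN = -88.121 + 39.746 − 387.409 = -435.78 m.
Horizontal magnitude = √(ΔE² + ΔN²) = √(655.56² + (-435.78)²) = 787.19 m.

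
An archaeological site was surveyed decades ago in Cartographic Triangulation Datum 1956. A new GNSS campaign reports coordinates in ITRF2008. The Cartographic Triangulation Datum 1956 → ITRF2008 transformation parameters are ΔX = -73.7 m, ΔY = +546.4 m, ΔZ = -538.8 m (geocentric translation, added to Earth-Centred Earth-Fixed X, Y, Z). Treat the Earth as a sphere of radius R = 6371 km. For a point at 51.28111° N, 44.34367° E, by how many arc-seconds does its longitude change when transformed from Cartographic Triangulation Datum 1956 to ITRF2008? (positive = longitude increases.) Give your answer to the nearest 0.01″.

Δλ = 22.89″

sin φ = 0.780224, cos φ = 0.625500, sin λ = 0.698961, cos λ = 0.715160.
East component: ΔE = −sin λ·ΔX + cos λ·ΔY = −(0.698961)(-73.7) + (0.715160)(546.4) = 442.28 m.
1° of latitude spans πR/180 = 111195 m; at latitude φ, 1° of longitude spans that × cos φ = 69552.4 m, so Δλ = 442.28 / 69552.4 × 3600 = 22.892″.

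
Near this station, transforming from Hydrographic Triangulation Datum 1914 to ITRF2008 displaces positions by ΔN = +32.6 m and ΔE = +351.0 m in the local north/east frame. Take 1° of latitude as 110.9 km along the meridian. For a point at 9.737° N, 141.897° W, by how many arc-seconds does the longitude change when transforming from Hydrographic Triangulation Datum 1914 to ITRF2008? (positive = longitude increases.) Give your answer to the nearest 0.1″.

At latitude 9.737°, cos φ = 0.985594.
1° of longitude at this latitude = 110.9 × cos φ = 109.30 km, so Δλ = 351.0 / 109302.4 = 0.0032113° = 11.561″.

Δλ = 11.6″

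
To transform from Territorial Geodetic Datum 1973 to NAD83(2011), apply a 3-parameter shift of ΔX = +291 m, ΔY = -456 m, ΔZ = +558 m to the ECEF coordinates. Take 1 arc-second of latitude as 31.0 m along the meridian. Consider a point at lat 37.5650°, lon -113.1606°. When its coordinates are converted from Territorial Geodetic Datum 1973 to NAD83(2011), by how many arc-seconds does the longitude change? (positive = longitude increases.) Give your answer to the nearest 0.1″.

sin φ = 0.609661, cos φ = 0.792662, sin λ = -0.919406, cos λ = -0.393310.
East component: ΔE = −sin λ·ΔX + cos λ·ΔY = −(-0.919406)(291) + (-0.393310)(-456) = 446.90 m.
1° of latitude spans 3600 × 31.00 = 111600 m; at latitude φ, 1° of longitude spans that × cos φ = 88461.1 m, so Δλ = 446.90 / 88461.1 × 3600 = 18.187″.

Δλ = 18.2″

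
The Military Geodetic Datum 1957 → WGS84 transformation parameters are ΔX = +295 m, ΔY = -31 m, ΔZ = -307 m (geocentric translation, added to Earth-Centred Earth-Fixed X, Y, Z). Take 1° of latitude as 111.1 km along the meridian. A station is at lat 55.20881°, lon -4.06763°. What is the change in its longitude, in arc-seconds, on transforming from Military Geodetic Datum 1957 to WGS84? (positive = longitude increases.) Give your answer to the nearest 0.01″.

sin φ = 0.821237, cos φ = 0.570587, sin λ = -0.070934, cos λ = 0.997481.
East component: ΔE = −sin λ·ΔX + cos λ·ΔY = −(-0.070934)(295) + (0.997481)(-31) = -10.00 m.
1° of latitude spans 111100 m; at latitude φ, 1° of longitude spans that × cos φ = 63392.2 m, so Δλ = -10.00 / 63392.2 × 3600 = -0.568″.

Δλ = -0.57″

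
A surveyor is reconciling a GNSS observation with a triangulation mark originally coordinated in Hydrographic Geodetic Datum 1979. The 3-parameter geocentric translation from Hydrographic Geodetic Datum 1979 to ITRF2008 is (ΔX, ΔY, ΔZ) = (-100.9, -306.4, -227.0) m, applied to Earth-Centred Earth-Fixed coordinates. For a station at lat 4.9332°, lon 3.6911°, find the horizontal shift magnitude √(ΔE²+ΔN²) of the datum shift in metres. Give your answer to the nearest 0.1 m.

369.0 m

At φ = 4.9332°, λ = 3.6911°: sin φ = 0.085994, cos φ = 0.996296, sin λ = 0.064377, cos λ = 0.997926.
ΔE = −sin λ·ΔX + cos λ·ΔY = −(0.064377)·(-100.9) + (0.997926)·(-306.4) = -299.27 m.
ΔN = −sin φ cos λ·ΔX − sin φ sin λ·ΔY + cos φ·ΔZ = −(0.085994)(0.997926)(-100.9) − (0.085994)(0.064377)(-306.4) + (0.996296)(-227.0) = -215.80 m.
Horizontal magnitude = √(ΔE² + ΔN²) = √((-299.27)² + (-215.80)²) = 368.96 m.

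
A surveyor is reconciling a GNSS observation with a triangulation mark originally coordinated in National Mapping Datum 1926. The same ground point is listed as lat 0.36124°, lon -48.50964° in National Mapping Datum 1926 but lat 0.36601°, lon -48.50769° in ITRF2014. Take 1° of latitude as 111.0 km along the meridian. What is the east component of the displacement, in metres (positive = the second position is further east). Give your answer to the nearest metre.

Δφ = 0.36601° − 0.36124° = +0.00477°; Δλ = -48.50769° − -48.50964° = +0.00195°.
ΔN = Δφ × 111000 = 529.5 m; ΔE = Δλ × 111000 × cos(0.36124°) = +0.00195 × 111000 × 0.999980 = 216.4 m.

ΔE = 216 m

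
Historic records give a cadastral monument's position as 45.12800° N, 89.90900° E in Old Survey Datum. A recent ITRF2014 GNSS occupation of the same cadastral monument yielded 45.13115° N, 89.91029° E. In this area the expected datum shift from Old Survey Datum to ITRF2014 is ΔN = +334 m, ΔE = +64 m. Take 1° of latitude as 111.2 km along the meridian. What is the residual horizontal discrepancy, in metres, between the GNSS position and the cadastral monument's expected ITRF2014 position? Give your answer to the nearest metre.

Observed coordinate differences: Δφ = +0.00315°, Δλ = +0.00129°.
Converting to metres (1° lat = 111200 m, cos φ = 0.705525): observed ΔN = 350.3 m, observed ΔE = 101.2 m.
Subtracting the expected shift leaves a residual of 350.3 − (334) = 16.3 m north and 101.2 − (64) = 37.2 m east.
Residual distance = √(16.3² + 37.2²) = 40.6 m.

41 m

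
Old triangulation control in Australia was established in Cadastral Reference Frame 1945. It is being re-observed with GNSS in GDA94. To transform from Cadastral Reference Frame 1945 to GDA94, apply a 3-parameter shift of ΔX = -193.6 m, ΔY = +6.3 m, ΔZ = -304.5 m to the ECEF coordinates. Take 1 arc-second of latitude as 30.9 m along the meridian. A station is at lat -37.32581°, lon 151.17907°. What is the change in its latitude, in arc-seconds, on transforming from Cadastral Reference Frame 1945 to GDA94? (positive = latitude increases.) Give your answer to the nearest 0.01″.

Δφ = -4.45″

sin φ = -0.606347, cos φ = 0.795200, sin λ = 0.482074, cos λ = -0.876131.
North component: ΔN = −sin φ cos λ·ΔX − sin φ sin λ·ΔY + cos φ·ΔZ = −(-0.606347)(-0.876131)(-193.6) − (-0.606347)(0.482074)(6.3) + (0.795200)(-304.5) = -137.45 m.
1° of latitude spans 3600 × 30.90 = 111240 m, so Δφ = -137.45 / 111240 × 3600 = -4.448″.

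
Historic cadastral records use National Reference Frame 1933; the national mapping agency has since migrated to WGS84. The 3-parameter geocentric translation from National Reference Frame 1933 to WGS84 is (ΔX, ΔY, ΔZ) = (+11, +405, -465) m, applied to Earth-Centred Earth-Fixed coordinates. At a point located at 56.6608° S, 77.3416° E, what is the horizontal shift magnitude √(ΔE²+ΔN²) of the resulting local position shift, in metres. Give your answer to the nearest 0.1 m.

109.3 m

At φ = -56.6608°, λ = 77.3416°: sin φ = -0.835432, cos φ = 0.549595, sin λ = 0.975694, cos λ = 0.219138.
ΔE = −sin λ·ΔX + cos λ·ΔY = −(0.975694)·(11) + (0.219138)·(405) = 78.02 m.
ΔN = −sin φ cos λ·ΔX − sin φ sin λ·ΔY + cos φ·ΔZ = −(-0.835432)(0.219138)(11) − (-0.835432)(0.975694)(405) + (0.549595)(-465) = 76.58 m.
Horizontal magnitude = √(ΔE² + ΔN²) = √(78.02² + 76.58²) = 109.32 m.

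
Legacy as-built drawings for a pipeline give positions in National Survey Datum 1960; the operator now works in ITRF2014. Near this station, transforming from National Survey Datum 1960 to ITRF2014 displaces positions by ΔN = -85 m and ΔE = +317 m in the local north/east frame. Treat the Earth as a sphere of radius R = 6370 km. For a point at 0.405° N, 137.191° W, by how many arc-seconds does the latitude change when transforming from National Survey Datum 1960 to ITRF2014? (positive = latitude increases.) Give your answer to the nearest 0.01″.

On a sphere of radius R, 1 rad of latitude = R, so Δφ = ΔN / R = -85.0 / 6370000 = -1.3344e-05 rad = -2.752″.

Δφ = -2.75″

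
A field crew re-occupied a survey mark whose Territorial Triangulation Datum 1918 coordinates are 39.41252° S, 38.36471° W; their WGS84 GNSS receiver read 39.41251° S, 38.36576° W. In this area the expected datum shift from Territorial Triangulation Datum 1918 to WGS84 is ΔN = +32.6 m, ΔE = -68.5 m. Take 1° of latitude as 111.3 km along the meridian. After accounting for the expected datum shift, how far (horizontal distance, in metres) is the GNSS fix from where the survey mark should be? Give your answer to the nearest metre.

Observed coordinate differences: Δφ = +0.00001°, Δλ = -0.00105°.
Converting to metres (1° lat = 111300 m, cos φ = 0.772595): observed ΔN = 1.1 m, observed ΔE = -90.3 m.
Subtracting the expected shift leaves a residual of 1.1 − (32.6) = -31.5 m north and -90.3 − (-68.5) = -21.8 m east.
Residual distance = √((-31.5)² + (-21.8)²) = 38.3 m.

38 m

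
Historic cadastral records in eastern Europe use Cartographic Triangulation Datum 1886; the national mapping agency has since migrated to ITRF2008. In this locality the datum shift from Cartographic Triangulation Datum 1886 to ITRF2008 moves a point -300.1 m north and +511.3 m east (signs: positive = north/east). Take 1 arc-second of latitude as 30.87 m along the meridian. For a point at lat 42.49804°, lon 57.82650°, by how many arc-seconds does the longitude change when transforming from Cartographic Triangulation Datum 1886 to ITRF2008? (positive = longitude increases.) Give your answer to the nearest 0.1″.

Δλ = 22.5″

At latitude 42.49804°, cos φ = 0.737300.
1″ of longitude at this latitude = 30.87 × cos φ = 22.7605 m, so Δλ = 511.3 / 22.7605 = 22.464″.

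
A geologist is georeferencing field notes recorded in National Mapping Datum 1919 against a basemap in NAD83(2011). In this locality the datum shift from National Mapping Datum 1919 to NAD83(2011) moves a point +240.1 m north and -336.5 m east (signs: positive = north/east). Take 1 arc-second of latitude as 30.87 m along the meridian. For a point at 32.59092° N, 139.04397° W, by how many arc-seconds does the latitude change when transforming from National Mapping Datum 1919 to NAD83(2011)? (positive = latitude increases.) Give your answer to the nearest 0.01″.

1″ of latitude = 30.87 m, so Δφ = 240.1 / 30.87 = 7.778″.

Δφ = 7.78″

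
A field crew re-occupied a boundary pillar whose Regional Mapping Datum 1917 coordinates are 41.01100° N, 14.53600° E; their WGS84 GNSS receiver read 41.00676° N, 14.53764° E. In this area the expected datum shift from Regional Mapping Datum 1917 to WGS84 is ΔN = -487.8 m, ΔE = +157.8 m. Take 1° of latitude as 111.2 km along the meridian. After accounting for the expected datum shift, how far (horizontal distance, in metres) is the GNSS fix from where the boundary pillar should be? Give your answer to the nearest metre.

Observed coordinate differences: Δφ = -0.00424°, Δλ = +0.00164°.
Converting to metres (1° lat = 111200 m, cos φ = 0.754584): observed ΔN = -471.5 m, observed ΔE = 137.6 m.
Subtracting the expected shift leaves a residual of -471.5 − (-487.8) = 16.3 m north and 137.6 − (157.8) = -20.2 m east.
Residual distance = √(16.3² + (-20.2)²) = 26.0 m.

26 m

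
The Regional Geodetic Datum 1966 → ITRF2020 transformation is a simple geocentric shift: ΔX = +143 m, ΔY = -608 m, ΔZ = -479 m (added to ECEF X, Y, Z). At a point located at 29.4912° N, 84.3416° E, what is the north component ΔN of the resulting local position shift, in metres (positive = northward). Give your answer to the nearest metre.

The local north axis is (−sin φ cos λ, −sin φ sin λ, cos φ), giving ΔN = -6.941 + 297.854 − 416.937 = -126.02 m.

ΔN = -126 m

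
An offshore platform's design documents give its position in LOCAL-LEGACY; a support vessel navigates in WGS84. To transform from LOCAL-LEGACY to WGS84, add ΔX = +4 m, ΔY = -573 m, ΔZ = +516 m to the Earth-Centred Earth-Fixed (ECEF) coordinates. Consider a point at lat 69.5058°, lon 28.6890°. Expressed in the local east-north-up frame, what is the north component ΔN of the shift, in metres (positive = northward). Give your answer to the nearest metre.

ΔN = 435 m

The local north axis is (−sin φ cos λ, −sin φ sin λ, cos φ), giving ΔN = -3.287 + 257.662 + 180.658 = 435.03 m.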